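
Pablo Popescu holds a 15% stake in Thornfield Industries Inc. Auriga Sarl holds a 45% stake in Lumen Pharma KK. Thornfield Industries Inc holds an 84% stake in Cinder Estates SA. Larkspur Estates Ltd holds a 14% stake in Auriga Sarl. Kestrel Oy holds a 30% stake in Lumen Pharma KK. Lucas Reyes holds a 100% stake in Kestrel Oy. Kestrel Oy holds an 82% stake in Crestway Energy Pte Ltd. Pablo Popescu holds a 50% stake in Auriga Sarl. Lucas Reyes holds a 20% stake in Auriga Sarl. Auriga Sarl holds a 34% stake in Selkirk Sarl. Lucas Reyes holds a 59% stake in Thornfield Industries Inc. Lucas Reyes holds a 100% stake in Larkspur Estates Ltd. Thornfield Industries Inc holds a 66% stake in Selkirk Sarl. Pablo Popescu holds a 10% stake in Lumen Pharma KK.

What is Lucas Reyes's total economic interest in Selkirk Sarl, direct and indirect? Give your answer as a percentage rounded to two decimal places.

50.50%

Lucas reaches Selkirk along 3 paths.
Via Auriga: 20% × 34% = 6.8%.
Via Larkspur → Auriga: 100% × 14% × 34% = 4.76%.
Via Thornfield: 59% × 66% = 38.94%.
Total: 6.8% + 4.76% + 38.94% = 50.5%.
Rounded: 50.50%.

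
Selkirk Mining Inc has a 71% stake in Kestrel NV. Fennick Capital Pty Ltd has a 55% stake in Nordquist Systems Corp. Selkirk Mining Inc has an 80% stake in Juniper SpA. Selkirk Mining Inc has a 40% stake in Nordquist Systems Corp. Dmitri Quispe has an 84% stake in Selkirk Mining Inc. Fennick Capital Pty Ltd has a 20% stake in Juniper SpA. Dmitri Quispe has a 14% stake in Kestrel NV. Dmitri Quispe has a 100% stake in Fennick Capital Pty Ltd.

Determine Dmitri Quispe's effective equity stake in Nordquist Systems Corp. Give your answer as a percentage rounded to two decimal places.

Dmitri reaches Nordquist along 2 paths.
Via Fennick: 100% × 55% = 55%.
Via Selkirk: 84% × 40% = 33.6%.
Total: 55% + 33.6% = 88.6%.
Rounded: 88.60%.

88.60%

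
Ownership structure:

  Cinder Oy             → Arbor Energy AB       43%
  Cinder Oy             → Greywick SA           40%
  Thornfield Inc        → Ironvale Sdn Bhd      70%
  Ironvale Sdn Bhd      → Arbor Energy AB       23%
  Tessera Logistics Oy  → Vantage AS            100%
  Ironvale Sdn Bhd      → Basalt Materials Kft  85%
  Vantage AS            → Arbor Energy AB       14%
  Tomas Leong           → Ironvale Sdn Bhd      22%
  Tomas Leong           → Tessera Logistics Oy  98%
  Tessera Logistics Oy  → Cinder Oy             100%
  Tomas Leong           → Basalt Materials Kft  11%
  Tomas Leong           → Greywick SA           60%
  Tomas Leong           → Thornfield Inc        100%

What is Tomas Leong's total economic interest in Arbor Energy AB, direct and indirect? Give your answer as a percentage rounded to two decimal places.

Tomas reaches Arbor along 4 paths.
Via Tessera → Cinder: 98% × 100% × 43% = 42.14%.
Via Tessera → Vantage: 98% × 100% × 14% = 13.72%.
Via Thornfield → Ironvale: 100% × 70% × 23% = 16.1%.
Via Ironvale: 22% × 23% = 5.06%.
Total: 42.14% + 13.72% + 16.1% + 5.06% = 77.02%.

77.02%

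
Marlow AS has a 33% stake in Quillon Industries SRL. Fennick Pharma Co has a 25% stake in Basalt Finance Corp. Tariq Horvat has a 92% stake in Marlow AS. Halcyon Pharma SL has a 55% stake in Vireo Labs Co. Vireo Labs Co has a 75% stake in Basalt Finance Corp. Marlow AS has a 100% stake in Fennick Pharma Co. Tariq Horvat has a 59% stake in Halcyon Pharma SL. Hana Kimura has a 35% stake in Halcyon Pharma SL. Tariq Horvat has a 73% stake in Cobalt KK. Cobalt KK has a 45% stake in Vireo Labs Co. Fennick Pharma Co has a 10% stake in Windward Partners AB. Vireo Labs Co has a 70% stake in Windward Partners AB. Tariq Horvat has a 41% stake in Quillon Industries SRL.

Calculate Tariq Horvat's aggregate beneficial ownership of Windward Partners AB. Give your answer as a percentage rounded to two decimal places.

54.91%

Tariq reaches Windward along 3 paths.
Via Marlow → Fennick: 92% × 100% × 10% = 9.2%.
Via Halcyon → Vireo: 59% × 55% × 70% = 22.715%.
Via Cobalt → Vireo: 73% × 45% × 70% = 22.995%.
Total: 9.2% + 22.715% + 22.995% = 54.91%.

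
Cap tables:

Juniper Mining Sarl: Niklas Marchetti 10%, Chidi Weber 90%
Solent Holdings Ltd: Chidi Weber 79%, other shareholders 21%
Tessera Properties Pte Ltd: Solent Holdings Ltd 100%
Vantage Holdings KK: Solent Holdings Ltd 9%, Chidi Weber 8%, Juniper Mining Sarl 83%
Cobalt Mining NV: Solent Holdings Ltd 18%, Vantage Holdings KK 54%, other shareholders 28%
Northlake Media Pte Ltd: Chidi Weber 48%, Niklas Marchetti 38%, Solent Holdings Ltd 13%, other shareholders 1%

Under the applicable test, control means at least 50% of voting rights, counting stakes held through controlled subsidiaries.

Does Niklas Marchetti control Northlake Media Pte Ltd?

Niklas's largest direct stake is 38% in Northlake, which does not meet the threshold, so Niklas controls no company.
In Northlake, Niklas's side holds only 38%, not ≥ 50%.
So Niklas does not control Northlake.

No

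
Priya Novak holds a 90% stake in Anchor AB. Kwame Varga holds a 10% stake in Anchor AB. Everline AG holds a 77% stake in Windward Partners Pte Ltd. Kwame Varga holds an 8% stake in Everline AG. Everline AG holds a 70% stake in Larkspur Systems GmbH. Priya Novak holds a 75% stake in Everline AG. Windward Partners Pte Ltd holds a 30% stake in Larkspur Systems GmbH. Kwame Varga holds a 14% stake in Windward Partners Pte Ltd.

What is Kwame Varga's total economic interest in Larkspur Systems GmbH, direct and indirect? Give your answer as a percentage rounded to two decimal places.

11.65%

Kwame reaches Larkspur along 3 paths.
Via Everline: 8% × 70% = 5.6%.
Via Everline → Windward: 8% × 77% × 30% = 1.848%.
Via Windward: 14% × 30% = 4.2%.
Total: 5.6% + 1.848% + 4.2% = 11.648%.
Rounded: 11.65%.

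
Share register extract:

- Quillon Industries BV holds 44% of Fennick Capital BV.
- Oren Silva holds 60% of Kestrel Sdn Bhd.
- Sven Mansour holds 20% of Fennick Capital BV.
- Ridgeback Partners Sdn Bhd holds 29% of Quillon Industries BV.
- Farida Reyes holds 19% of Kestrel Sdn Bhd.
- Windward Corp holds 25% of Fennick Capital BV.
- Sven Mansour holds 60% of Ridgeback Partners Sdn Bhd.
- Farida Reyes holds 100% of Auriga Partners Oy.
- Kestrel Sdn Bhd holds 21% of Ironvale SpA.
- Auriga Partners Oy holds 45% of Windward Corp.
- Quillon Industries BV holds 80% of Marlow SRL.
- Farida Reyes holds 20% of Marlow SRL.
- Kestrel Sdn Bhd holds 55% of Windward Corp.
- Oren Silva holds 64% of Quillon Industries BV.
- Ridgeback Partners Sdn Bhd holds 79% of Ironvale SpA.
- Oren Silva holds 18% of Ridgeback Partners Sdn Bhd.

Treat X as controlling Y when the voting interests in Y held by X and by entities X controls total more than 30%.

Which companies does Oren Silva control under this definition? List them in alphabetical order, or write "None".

Oren holds 60% of Kestrel, so Oren controls Kestrel.
Oren holds 64% of Quillon, so Oren controls Quillon.
Quillon holds 80% of Marlow, so Oren controls Marlow.
Kestrel holds 55% of Windward, so Oren controls Windward.
Windward and Quillon together hold 25% + 44% = 69% of Fennick, so Oren controls Fennick.
No other company's threshold is met.

Fennick Capital BV, Kestrel Sdn Bhd, Marlow SRL, Quillon Industries BV, Windward Corp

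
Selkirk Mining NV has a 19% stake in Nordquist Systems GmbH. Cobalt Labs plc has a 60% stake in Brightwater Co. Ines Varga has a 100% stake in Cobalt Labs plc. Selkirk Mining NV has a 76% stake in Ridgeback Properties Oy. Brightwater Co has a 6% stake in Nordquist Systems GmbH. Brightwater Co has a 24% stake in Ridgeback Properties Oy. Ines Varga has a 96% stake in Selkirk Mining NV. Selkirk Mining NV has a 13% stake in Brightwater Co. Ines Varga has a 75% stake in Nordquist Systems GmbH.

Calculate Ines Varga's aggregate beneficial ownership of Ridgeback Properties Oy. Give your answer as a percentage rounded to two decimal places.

90.36%

Ines reaches Ridgeback along 3 paths.
Via Selkirk → Brightwater: 96% × 13% × 24% = 2.9952%.
Via Cobalt → Brightwater: 100% × 60% × 24% = 14.4%.
Via Selkirk: 96% × 76% = 72.96%.
Total: 2.9952% + 14.4% + 72.96% = 90.3552%.
Rounded: 90.36%.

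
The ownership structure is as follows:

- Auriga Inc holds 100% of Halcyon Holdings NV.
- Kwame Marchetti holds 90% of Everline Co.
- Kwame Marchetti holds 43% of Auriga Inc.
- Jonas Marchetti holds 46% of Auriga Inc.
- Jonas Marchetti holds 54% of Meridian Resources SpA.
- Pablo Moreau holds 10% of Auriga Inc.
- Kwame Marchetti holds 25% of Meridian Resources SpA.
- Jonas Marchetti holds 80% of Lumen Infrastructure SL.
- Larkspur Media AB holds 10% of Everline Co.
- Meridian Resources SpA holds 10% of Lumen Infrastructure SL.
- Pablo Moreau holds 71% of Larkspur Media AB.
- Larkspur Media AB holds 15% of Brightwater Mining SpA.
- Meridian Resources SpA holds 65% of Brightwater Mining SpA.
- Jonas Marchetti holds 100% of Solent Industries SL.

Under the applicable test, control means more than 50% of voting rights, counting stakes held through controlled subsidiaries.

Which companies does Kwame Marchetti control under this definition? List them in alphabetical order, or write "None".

Kwame holds 90% of Everline, so Kwame controls Everline.
No other company's threshold is met.

Everline Co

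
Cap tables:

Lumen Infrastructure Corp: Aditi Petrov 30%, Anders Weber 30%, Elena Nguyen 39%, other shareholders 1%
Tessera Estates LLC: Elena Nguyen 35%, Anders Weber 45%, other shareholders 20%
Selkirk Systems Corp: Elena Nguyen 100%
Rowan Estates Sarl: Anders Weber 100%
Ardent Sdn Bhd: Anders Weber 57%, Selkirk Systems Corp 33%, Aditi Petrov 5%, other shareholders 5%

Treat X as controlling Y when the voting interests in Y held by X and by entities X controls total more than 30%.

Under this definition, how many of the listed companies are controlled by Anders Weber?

3

Anders holds 45% of Tessera, so Anders controls Tessera.
Anders holds 100% of Rowan, so Anders controls Rowan.
Anders holds 57% of Ardent, so Anders controls Ardent.
No other company's threshold is met.
Anders controls 3 companies.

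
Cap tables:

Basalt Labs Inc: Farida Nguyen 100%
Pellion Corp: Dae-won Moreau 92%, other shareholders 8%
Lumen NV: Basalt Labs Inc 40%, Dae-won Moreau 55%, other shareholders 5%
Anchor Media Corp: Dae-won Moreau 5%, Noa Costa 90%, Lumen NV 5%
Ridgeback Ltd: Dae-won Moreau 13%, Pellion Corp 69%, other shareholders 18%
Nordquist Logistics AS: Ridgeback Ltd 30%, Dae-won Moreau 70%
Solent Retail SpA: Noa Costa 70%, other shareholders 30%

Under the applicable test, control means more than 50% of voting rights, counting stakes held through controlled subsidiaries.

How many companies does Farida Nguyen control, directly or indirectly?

1

Farida holds 100% of Basalt, so Farida controls Basalt.
No other company's threshold is met.
Farida controls 1 company.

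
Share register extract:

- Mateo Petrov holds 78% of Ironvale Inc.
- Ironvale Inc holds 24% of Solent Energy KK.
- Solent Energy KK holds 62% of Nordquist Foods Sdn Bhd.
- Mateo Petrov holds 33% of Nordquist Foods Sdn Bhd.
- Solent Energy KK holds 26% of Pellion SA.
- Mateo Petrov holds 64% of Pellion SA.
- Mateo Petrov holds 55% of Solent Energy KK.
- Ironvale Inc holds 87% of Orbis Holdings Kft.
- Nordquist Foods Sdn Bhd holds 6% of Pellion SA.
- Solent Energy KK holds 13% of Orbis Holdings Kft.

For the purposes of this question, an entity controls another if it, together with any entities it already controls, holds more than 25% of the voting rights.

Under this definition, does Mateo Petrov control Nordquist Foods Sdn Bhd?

Mateo holds 78% of Ironvale, so Mateo controls Ironvale.
Mateo and Ironvale together hold 55% + 24% = 79% of Solent, so Mateo controls Solent.
Solent and Mateo together hold 62% + 33% = 95% of Nordquist, so Mateo controls Nordquist.

Yes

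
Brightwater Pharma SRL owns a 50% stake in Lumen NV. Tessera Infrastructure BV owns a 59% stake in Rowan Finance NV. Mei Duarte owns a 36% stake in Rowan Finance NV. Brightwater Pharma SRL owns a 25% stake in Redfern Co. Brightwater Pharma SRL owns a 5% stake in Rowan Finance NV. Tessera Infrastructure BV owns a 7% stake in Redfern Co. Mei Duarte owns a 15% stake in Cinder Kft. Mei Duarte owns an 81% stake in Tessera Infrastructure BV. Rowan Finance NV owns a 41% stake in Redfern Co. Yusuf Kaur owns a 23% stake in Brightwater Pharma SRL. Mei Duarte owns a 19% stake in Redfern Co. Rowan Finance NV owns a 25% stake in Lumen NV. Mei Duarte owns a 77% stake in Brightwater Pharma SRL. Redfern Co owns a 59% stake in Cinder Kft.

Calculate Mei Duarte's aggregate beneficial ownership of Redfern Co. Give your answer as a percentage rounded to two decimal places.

79.85%

Mei reaches Redfern along 6 paths.
Via Tessera: 81% × 7% = 5.67%.
Via Brightwater: 77% × 25% = 19.25%.
Via Tessera → Rowan: 81% × 59% × 41% = 19.5939%.
Via Rowan: 36% × 41% = 14.76%.
Via Brightwater → Rowan: 77% × 5% × 41% = 1.5785%.
Direct stake: 19% = 19%.
Total: 5.67% + 19.25% + 19.5939% + 14.76% + 1.5785% + 19% = 79.8524%.
Rounded: 79.85%.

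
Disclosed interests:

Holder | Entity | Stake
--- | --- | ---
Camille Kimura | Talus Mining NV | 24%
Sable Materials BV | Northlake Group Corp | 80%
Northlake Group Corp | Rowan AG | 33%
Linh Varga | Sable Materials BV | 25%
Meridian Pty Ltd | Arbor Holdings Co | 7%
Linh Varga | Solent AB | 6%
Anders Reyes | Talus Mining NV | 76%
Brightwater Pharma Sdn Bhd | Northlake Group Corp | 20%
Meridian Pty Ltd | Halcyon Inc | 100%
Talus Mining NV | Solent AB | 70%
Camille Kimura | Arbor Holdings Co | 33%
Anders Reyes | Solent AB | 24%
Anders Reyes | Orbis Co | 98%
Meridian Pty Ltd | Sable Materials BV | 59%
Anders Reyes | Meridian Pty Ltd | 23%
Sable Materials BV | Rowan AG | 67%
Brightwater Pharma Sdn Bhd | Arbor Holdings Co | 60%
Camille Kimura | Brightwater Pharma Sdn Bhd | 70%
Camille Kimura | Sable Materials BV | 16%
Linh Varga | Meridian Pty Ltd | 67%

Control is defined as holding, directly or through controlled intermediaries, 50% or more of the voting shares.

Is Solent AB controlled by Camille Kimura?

Camille holds 70% of Brightwater, so Camille controls Brightwater.
Brightwater and Camille together hold 60% + 33% = 93% of Arbor, so Camille controls Arbor.
Neither Camille nor any entity Camille controls holds any voting interest in Solent.
So Camille does not control Solent.

No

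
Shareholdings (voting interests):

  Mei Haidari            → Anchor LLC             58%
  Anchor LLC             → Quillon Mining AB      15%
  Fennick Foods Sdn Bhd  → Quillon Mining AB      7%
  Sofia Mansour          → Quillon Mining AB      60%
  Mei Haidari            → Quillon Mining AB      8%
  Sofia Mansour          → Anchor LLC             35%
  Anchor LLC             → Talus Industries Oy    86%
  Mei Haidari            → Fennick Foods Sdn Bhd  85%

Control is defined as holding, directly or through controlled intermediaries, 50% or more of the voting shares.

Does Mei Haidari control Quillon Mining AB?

Mei holds 58% of Anchor, so Mei controls Anchor.
Mei holds 85% of Fennick, so Mei controls Fennick.
Anchor holds 86% of Talus, so Mei controls Talus.
In Quillon, Mei's side holds only 8% + 15% + 7% = 30%, not ≥ 50%.
So Mei does not control Quillon.

No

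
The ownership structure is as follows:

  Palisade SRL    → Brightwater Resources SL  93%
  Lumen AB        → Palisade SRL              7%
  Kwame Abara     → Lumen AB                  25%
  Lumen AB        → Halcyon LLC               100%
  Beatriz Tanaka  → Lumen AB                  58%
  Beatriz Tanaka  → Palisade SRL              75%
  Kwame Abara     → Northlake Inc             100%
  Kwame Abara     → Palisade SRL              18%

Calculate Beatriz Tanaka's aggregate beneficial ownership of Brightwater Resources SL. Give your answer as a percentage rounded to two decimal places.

Beatriz reaches Brightwater along 2 paths.
Via Palisade: 75% × 93% = 69.75%.
Via Lumen → Palisade: 58% × 7% × 93% = 3.7758%.
Total: 69.75% + 3.7758% = 73.5258%.
Rounded: 73.53%.

73.53%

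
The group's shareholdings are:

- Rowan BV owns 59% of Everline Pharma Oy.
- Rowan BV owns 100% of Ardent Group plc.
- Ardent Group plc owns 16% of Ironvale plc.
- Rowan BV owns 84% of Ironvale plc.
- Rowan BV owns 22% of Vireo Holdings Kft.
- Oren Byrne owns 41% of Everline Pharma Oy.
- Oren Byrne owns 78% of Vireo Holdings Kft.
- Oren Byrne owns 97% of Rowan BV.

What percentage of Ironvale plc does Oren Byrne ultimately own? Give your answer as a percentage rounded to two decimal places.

97.00%

Oren reaches Ironvale along 2 paths.
Via Rowan → Ardent: 97% × 100% × 16% = 15.52%.
Via Rowan: 97% × 84% = 81.48%.
Total: 15.52% + 81.48% = 97%.
Rounded: 97.00%.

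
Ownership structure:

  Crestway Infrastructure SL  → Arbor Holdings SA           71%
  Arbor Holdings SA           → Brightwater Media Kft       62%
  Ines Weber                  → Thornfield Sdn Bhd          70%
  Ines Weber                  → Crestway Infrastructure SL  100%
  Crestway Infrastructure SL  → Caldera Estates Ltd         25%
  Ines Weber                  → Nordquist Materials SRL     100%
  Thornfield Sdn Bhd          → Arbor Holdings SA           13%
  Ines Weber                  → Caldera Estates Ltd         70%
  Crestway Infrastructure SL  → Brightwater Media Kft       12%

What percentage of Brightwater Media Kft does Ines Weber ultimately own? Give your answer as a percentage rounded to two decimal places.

61.66%

Ines reaches Brightwater along 3 paths.
Via Crestway → Arbor: 100% × 71% × 62% = 44.02%.
Via Thornfield → Arbor: 70% × 13% × 62% = 5.642%.
Via Crestway: 100% × 12% = 12%.
Total: 44.02% + 5.642% + 12% = 61.662%.
Rounded: 61.66%.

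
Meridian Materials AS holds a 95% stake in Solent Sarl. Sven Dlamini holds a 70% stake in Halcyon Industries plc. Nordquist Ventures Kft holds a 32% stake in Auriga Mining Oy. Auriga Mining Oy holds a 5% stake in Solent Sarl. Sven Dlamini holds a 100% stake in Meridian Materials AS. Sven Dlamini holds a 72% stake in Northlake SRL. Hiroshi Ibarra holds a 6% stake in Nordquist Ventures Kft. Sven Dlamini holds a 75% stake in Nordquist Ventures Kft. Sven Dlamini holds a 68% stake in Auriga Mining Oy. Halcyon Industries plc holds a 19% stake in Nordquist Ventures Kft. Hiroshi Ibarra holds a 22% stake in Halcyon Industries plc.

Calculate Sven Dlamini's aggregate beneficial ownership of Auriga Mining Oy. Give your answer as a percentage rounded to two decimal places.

96.26%

Sven reaches Auriga along 3 paths.
Via Nordquist: 75% × 32% = 24%.
Via Halcyon → Nordquist: 70% × 19% × 32% = 4.256%.
Direct stake: 68% = 68%.
Total: 24% + 4.256% + 68% = 96.256%.
Rounded: 96.26%.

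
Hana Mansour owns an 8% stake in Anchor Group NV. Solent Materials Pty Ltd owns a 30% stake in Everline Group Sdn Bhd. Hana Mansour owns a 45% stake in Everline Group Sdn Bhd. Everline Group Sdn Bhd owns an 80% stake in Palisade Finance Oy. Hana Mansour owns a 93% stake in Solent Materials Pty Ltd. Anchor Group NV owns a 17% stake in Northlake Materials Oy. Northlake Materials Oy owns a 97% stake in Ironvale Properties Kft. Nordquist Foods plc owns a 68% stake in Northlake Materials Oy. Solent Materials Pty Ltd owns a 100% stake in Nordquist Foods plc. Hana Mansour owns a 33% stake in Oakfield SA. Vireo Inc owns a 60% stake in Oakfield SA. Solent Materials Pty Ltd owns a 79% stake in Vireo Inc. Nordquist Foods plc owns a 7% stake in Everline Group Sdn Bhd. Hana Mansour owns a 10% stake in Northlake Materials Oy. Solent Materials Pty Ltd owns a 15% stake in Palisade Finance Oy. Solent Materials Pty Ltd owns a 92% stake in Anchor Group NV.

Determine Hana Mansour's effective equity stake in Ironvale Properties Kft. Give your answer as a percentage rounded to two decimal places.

Hana reaches Ironvale along 4 paths.
Via Solent → Anchor → Northlake: 93% × 92% × 17% × 97% = 14.108844%.
Via Anchor → Northlake: 8% × 17% × 97% = 1.3192%.
Via Solent → Nordquist → Northlake: 93% × 100% × 68% × 97% = 61.3428%.
Via Northlake: 10% × 97% = 9.7%.
Total: 14.108844% + 1.3192% + 61.3428% + 9.7% = 86.470844%.
Rounded: 86.47%.

86.47%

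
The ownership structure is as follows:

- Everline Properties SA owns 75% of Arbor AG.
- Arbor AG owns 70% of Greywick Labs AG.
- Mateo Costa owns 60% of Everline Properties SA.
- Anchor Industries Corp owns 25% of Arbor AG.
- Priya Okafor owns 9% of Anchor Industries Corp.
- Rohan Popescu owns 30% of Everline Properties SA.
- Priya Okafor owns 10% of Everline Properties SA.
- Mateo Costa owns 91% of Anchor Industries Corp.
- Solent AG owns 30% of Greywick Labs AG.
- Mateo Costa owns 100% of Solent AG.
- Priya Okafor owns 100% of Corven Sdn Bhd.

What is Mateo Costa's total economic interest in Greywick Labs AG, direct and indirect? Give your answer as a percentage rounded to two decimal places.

77.43%

Mateo reaches Greywick along 3 paths.
Via Solent: 100% × 30% = 30%.
Via Anchor → Arbor: 91% × 25% × 70% = 15.925%.
Via Everline → Arbor: 60% × 75% × 70% = 31.5%.
Total: 30% + 15.925% + 31.5% = 77.425%.
Rounded: 77.43%.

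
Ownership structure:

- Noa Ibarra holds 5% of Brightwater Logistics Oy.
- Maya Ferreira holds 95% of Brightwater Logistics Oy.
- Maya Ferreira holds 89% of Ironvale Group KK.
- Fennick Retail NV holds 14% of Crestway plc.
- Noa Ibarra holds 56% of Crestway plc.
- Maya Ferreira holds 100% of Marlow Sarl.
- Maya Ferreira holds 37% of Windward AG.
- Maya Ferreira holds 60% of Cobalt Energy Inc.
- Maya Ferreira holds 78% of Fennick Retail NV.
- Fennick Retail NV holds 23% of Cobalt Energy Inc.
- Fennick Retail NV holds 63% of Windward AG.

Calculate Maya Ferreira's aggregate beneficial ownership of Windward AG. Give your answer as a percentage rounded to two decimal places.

Maya reaches Windward along 2 paths.
Via Fennick: 78% × 63% = 49.14%.
Direct stake: 37% = 37%.
Total: 49.14% + 37% = 86.14%.

86.14%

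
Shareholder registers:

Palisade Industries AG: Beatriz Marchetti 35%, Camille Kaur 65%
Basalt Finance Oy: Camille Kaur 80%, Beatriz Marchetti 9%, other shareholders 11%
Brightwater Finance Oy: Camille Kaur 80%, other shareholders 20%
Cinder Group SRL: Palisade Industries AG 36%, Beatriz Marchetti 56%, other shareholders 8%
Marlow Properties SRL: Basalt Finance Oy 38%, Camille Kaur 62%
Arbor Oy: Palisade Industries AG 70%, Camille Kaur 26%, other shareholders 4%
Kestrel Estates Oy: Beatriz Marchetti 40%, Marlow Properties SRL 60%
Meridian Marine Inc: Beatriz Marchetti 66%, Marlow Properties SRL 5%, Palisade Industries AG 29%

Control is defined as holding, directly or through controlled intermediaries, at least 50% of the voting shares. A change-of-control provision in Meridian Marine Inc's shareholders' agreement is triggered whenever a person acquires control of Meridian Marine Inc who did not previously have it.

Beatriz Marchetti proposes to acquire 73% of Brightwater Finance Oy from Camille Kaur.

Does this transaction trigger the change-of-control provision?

The purchase adds only to Beatriz's holdings (Camille's stake shrinks), so Beatriz is the only person who could newly come to control Meridian.
Beatriz holds 66% of Meridian, so Beatriz controls Meridian.
So Beatriz already controls Meridian before the transaction.
After the purchase, Beatriz holds 73% of Brightwater directly, and Camille's stake falls to 7%.
Beatriz controlled Meridian already, so this is not a new person acquiring control; every other person's position is unchanged or reduced.
No new person acquires control, so the clause is not triggered.

No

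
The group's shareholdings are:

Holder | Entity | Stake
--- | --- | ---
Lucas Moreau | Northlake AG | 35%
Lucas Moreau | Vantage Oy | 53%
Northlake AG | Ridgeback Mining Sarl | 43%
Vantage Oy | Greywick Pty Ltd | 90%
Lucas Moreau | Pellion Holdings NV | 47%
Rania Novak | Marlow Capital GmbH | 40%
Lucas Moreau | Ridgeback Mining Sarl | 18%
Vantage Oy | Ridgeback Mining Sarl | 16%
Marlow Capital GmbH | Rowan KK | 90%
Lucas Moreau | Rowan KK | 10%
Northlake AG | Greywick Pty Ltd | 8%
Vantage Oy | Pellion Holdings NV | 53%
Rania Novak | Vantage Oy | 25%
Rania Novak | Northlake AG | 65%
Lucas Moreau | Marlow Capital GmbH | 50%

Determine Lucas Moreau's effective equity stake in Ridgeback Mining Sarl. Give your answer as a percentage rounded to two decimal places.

Lucas reaches Ridgeback along 3 paths.
Via Vantage: 53% × 16% = 8.48%.
Via Northlake: 35% × 43% = 15.05%.
Direct stake: 18% = 18%.
Total: 8.48% + 15.05% + 18% = 41.53%.

41.53%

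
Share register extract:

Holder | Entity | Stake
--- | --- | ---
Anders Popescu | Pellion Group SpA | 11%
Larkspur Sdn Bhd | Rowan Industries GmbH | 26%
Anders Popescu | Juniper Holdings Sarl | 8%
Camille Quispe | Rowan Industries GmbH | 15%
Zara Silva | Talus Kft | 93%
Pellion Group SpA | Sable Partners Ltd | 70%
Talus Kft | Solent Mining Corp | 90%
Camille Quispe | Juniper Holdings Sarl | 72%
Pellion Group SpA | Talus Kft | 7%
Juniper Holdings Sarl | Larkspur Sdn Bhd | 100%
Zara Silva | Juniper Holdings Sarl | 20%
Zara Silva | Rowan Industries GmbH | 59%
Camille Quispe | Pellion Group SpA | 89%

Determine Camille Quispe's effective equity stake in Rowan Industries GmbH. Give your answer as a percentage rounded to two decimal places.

33.72%

Camille reaches Rowan along 2 paths.
Via Juniper → Larkspur: 72% × 100% × 26% = 18.72%.
Direct stake: 15% = 15%.
Total: 18.72% + 15% = 33.72%.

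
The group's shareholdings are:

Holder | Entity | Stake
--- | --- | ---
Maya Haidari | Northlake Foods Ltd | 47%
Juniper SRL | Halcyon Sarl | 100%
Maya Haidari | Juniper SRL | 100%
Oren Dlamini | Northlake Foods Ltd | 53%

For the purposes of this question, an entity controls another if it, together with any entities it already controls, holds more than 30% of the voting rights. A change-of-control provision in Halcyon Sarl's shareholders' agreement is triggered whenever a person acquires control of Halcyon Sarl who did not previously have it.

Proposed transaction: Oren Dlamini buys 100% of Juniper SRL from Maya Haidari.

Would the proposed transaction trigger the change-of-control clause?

The purchase adds only to Oren's holdings (Maya's stake shrinks), so Oren is the only person who could newly come to control Halcyon.
Oren holds 53% of Northlake, so Oren controls Northlake.
Neither Oren nor any entity Oren controls holds any voting interest in Halcyon.
So before the transaction, Oren does not control Halcyon.
After the purchase, Oren holds 100% of Juniper directly, and Maya's stake falls to 0%.
Oren holds 100% of Juniper, so Oren controls Juniper.
Juniper holds 100% of Halcyon, so Oren controls Halcyon.
Oren did not control Halcyon before and does after, so the clause is triggered.

Yes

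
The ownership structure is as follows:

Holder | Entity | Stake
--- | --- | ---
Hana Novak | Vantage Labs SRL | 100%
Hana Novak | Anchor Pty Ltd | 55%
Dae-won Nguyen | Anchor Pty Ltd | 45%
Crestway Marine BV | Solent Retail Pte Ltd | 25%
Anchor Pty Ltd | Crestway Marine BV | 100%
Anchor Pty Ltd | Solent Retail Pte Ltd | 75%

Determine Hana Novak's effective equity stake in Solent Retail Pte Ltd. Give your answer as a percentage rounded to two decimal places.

Hana reaches Solent along 2 paths.
Via Anchor: 55% × 75% = 41.25%.
Via Anchor → Crestway: 55% × 100% × 25% = 13.75%.
Total: 41.25% + 13.75% = 55%.
Rounded: 55.00%.

55.00%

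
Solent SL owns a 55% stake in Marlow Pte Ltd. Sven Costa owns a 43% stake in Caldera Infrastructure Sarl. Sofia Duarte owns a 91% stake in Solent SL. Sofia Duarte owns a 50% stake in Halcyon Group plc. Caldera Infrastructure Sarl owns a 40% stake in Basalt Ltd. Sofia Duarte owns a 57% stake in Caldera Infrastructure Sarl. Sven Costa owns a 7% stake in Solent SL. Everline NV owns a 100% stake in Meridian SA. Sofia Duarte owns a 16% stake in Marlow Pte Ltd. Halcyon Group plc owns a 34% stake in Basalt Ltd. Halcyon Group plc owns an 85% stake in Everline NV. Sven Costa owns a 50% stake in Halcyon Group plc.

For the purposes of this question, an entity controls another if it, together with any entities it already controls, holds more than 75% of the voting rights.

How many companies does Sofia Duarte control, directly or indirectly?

Sofia holds 91% of Solent, so Sofia controls Solent.
No other company's threshold is met.
Sofia controls 1 company.

1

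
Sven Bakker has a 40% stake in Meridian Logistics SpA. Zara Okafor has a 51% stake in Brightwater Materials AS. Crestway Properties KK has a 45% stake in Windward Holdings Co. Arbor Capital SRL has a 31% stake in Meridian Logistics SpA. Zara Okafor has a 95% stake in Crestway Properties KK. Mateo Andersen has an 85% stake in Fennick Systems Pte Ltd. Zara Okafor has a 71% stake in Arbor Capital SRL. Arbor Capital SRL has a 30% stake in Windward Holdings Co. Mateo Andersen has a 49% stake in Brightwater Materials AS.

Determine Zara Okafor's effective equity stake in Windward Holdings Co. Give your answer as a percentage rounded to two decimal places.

64.05%

Zara reaches Windward along 2 paths.
Via Crestway: 95% × 45% = 42.75%.
Via Arbor: 71% × 30% = 21.3%.
Total: 42.75% + 21.3% = 64.05%.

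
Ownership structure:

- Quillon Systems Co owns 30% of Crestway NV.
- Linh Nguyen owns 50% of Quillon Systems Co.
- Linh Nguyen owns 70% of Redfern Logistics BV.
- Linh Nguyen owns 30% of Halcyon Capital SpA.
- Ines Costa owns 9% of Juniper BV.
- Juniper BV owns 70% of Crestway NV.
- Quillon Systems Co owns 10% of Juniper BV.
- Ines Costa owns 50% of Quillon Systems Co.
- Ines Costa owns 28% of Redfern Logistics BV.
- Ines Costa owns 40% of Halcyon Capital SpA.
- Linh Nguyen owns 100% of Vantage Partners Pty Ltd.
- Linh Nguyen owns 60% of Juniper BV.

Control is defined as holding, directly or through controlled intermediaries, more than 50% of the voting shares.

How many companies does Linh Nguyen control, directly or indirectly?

4

Linh holds 60% of Juniper, so Linh controls Juniper.
Linh holds 70% of Redfern, so Linh controls Redfern.
Juniper holds 70% of Crestway, so Linh controls Crestway.
Linh holds 100% of Vantage, so Linh controls Vantage.
No other company's threshold is met.
Linh controls 4 companies.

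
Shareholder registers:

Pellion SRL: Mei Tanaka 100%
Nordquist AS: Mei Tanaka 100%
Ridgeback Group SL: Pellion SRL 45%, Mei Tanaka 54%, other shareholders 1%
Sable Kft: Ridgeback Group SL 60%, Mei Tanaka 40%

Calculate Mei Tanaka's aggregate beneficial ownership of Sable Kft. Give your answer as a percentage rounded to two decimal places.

99.40%

Mei reaches Sable along 3 paths.
Via Pellion → Ridgeback: 100% × 45% × 60% = 27%.
Via Ridgeback: 54% × 60% = 32.4%.
Direct stake: 40% = 40%.
Total: 27% + 32.4% + 40% = 99.4%.
Rounded: 99.40%.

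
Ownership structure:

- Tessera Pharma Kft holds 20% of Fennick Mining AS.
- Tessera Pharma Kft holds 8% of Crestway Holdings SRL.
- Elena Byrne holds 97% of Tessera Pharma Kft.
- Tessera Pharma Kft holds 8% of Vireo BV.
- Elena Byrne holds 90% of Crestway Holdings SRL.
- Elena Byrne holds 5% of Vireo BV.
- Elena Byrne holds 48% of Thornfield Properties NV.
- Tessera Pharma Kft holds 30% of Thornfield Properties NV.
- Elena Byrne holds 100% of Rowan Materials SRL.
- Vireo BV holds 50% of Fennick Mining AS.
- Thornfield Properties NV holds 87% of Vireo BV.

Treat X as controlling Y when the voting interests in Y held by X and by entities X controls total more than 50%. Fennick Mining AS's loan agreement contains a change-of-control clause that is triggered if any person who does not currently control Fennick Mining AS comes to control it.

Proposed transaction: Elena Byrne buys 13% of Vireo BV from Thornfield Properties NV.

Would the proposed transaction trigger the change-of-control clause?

No

The purchase adds only to Elena's holdings (Thornfield's stake shrinks), so Elena is the only person who could newly come to control Fennick.
Elena holds 97% of Tessera, so Elena controls Tessera.
Elena and Tessera together hold 48% + 30% = 78% of Thornfield, so Elena controls Thornfield.
Thornfield and Elena and Tessera together hold 87% + 5% + 8% = 100% of Vireo, so Elena controls Vireo.
Tessera and Vireo together hold 20% + 50% = 70% of Fennick, so Elena controls Fennick.
So Elena already controls Fennick before the transaction.
After the purchase, Elena's direct stake in Vireo rises to 5% + 13% = 18%, and Thornfield's stake falls to 74%.
Elena controlled Fennick already, so this is not a new person acquiring control; every other person's position is unchanged or reduced.
No new person acquires control, so the clause is not triggered.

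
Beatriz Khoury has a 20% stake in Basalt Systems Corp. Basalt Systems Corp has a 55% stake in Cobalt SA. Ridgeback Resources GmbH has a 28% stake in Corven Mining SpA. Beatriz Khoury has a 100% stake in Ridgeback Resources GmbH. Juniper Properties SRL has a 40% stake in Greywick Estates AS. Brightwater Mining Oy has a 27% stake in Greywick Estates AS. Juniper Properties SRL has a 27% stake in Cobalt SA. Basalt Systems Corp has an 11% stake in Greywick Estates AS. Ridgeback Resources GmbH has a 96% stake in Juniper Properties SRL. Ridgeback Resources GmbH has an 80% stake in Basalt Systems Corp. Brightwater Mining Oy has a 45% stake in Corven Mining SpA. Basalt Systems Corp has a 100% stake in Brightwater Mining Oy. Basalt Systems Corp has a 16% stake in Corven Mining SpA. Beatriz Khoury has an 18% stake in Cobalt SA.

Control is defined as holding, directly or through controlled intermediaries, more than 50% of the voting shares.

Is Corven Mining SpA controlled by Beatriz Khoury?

Yes

Beatriz holds 100% of Ridgeback, so Beatriz controls Ridgeback.
Beatriz and Ridgeback together hold 20% + 80% = 100% of Basalt, so Beatriz controls Basalt.
Basalt holds 100% of Brightwater, so Beatriz controls Brightwater.
Basalt and Ridgeback and Brightwater together hold 16% + 28% + 45% = 89% of Corven, so Beatriz controls Corven.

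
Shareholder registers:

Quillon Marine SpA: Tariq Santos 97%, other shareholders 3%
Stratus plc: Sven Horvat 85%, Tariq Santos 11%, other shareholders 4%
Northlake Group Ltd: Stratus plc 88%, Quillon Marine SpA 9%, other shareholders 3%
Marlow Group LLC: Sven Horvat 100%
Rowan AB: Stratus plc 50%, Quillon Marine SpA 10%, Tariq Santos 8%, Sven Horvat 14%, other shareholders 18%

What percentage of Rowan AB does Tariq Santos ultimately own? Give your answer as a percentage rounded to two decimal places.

Tariq reaches Rowan along 3 paths.
Via Stratus: 11% × 50% = 5.5%.
Via Quillon: 97% × 10% = 9.7%.
Direct stake: 8% = 8%.
Total: 5.5% + 9.7% + 8% = 23.2%.
Rounded: 23.20%.

23.20%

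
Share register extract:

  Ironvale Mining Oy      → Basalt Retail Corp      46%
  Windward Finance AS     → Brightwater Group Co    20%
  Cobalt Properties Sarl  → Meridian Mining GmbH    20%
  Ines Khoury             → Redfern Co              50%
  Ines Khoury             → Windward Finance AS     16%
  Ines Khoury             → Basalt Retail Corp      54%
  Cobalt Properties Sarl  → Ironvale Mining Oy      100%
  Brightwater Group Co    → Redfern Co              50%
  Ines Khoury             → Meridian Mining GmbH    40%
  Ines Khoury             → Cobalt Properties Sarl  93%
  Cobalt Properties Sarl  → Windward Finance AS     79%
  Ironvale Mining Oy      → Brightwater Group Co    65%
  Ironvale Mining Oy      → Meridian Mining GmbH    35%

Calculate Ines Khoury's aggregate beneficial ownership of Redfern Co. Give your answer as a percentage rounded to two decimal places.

Ines reaches Redfern along 4 paths.
Via Cobalt → Ironvale → Brightwater: 93% × 100% × 65% × 50% = 30.225%.
Via Windward → Brightwater: 16% × 20% × 50% = 1.6%.
Via Cobalt → Windward → Brightwater: 93% × 79% × 20% × 50% = 7.347%.
Direct stake: 50% = 50%.
Total: 30.225% + 1.6% + 7.347% + 50% = 89.172%.
Rounded: 89.17%.

89.17%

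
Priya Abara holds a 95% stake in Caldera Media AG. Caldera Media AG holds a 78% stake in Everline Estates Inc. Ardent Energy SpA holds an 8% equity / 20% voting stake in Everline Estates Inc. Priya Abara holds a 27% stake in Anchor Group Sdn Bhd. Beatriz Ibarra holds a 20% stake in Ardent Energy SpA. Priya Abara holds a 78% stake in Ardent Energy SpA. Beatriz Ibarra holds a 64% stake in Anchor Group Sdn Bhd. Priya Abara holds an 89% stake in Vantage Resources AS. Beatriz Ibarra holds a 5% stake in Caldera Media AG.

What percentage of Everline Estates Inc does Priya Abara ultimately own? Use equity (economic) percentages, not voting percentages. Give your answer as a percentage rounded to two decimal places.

80.34%

Priya reaches Everline along 2 paths.
Via Caldera: 95% × 78% = 74.1%.
Via Ardent: 78% × 8% = 6.24%.
Total: 74.1% + 6.24% = 80.34%.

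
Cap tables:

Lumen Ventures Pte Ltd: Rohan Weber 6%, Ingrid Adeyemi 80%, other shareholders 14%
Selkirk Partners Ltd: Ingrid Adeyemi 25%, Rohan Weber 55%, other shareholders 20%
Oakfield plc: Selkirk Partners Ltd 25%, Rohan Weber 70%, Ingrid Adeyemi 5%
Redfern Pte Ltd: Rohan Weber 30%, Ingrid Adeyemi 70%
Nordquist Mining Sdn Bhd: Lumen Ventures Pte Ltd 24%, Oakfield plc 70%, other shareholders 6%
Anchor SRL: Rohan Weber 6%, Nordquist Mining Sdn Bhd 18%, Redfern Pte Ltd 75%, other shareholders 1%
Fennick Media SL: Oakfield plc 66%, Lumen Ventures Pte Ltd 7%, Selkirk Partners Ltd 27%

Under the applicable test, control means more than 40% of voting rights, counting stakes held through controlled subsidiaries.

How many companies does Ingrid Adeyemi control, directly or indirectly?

3

Ingrid holds 80% of Lumen, so Ingrid controls Lumen.
Ingrid holds 70% of Redfern, so Ingrid controls Redfern.
Redfern holds 75% of Anchor, so Ingrid controls Anchor.
No other company's threshold is met.
Ingrid controls 3 companies.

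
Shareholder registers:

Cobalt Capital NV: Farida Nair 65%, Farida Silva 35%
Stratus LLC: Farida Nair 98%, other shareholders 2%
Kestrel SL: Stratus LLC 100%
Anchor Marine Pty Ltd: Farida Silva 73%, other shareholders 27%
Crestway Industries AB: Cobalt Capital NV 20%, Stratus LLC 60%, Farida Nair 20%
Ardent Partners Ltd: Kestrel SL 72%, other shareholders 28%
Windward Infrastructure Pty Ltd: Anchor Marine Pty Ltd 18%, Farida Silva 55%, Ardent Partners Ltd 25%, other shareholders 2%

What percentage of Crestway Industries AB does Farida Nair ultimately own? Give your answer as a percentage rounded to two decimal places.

91.80%

Farida Nair reaches Crestway along 3 paths.
Via Cobalt: 65% × 20% = 13%.
Via Stratus: 98% × 60% = 58.8%.
Direct stake: 20% = 20%.
Total: 13% + 58.8% + 20% = 91.8%.
Rounded: 91.80%.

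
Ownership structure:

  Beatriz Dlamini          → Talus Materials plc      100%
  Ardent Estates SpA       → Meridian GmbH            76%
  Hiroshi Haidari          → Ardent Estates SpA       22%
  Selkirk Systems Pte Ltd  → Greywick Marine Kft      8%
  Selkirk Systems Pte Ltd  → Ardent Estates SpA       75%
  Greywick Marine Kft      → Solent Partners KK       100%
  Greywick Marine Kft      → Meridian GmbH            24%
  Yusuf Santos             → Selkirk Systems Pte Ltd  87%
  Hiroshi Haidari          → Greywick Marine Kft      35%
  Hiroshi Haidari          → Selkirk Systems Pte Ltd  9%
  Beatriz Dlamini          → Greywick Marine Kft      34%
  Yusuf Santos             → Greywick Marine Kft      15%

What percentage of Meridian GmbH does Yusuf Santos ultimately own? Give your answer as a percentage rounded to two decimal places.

Yusuf reaches Meridian along 3 paths.
Via Selkirk → Greywick: 87% × 8% × 24% = 1.6704%.
Via Greywick: 15% × 24% = 3.6%.
Via Selkirk → Ardent: 87% × 75% × 76% = 49.59%.
Total: 1.6704% + 3.6% + 49.59% = 54.8604%.
Rounded: 54.86%.

54.86%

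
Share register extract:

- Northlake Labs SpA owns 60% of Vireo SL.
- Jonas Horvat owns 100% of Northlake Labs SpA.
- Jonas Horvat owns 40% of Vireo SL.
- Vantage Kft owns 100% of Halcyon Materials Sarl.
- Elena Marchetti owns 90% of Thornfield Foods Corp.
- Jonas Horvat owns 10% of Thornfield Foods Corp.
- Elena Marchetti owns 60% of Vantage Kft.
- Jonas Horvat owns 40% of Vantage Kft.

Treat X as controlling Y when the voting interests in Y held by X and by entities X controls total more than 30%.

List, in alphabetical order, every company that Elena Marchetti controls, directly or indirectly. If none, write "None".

Halcyon Materials Sarl, Thornfield Foods Corp, Vantage Kft

Elena holds 90% of Thornfield, so Elena controls Thornfield.
Elena holds 60% of Vantage, so Elena controls Vantage.
Vantage holds 100% of Halcyon, so Elena controls Halcyon.
No other company's threshold is met.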